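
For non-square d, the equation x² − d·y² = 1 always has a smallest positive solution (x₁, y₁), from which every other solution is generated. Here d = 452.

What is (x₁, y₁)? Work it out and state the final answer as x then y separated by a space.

√452 → a₀=21, period (3,1,5,3,10,3,5,1,3,42); ℓ=10 even so k=9
step 0: (21, 1)  from 21·(1,0) + (0,1)
step 1: (64, 3)  from 3·(21,1) + (1,0)
step 2: (85, 4)  from 1·(64,3) + (21,1)
…
step 7: (263904, 12413)  from 5·(49579,2332) + (16009,753)
step 8: (313483, 14745)  from 1·(263904,12413) + (49579,2332)
step 9: (1204353, 56648)  from 3·(313483,14745) + (263904,12413)
→ (1204353, 56648).  Check: 1204353²=1450466148609, 452·56648²=1450466148608, difference 1.

1204353 56648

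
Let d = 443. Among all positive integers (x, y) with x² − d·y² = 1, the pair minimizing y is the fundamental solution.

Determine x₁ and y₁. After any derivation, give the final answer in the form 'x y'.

442 21

√443 = [21; 21,42, …], period ℓ=2 (even) → k=1
a_0=21:  p_0=21·1+0=21,  q_0=21·0+1=1
a_1=21:  p_1=21·21+1=442,  q_1=21·1+0=21
fundamental: x₁=442, y₁=21  (since 195364 − 443·441 = 1)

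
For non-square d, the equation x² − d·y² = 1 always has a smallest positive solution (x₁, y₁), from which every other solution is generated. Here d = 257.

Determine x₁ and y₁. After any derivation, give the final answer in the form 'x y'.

513 32

√257 → a₀=16, period (32); ℓ=1 odd so k=1
k=0  a_k=16  p_k/q_k = 16/1
k=1  a_k=32  p_k/q_k = 513/32
fundamental: x₁=513, y₁=32  (since 263169 − 257·1024 = 1)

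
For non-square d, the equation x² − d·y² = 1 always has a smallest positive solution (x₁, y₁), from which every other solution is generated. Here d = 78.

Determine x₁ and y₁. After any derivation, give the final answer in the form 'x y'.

[8; 1,4,1,16] for √78; ℓ=4 ⇒ convergent index 3
step 0: (8, 1)  from 8·(1,0) + (0,1)
…
step 2: (44, 5)  from 4·(9,1) + (8,1)
step 3: (53, 6)  from 1·(44,5) + (9,1)
→ (53, 6).  Check: 53²=2809, 78·6²=2808, difference 1.

53 6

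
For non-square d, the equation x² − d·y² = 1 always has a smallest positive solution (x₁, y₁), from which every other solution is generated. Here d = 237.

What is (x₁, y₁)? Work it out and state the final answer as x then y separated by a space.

[15; 2,1,1,7,10,7,1,1,2,30] for √237; ℓ=10 ⇒ convergent index 9
i=0: a=15 ⇒ p=15, q=1
…
i=2: a=1 ⇒ p=46, q=3
i=3: a=1 ⇒ p=77, q=5
i=4: a=7 ⇒ p=585, q=38
i=5: a=10 ⇒ p=5927, q=385
…
i=7: a=1 ⇒ p=48001, q=3118
i=8: a=1 ⇒ p=90075, q=5851
i=9: a=2 ⇒ p=228151, q=14820
fundamental: x₁=228151, y₁=14820  (since 52052878801 − 237·219632400 = 1)

228151 14820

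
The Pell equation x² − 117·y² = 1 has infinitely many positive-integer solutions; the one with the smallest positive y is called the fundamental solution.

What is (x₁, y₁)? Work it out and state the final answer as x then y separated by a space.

[10; 1,4,2,4,1,20] for √117; ℓ=6 ⇒ convergent index 5
k=0  a_k=10  p_k/q_k = 10/1
…
k=4  a_k=4  p_k/q_k = 530/49
k=5  a_k=1  p_k/q_k = 649/60
→ (649, 60).  Check: 649²=421201, 117·60²=421200, difference 1.

649 60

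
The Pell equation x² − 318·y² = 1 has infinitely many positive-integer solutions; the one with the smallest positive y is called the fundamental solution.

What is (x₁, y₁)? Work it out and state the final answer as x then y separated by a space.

[17; 1,4,1,34] for √318; ℓ=4 ⇒ convergent index 3
k=0  a_k=17  p_k/q_k = 17/1
…
k=2  a_k=4  p_k/q_k = 89/5
k=3  a_k=1  p_k/q_k = 107/6
(x₁, y₁) = (107, 6);  107² − 318·6² = 1 ✓

107 6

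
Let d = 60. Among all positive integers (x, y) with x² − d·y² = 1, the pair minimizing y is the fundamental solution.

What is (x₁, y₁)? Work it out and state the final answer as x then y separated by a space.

31 4

√60 → a₀=7, period (1,2,1,14); ℓ=4 even so k=3
i=0: a=7 ⇒ p=7, q=1
i=1: a=1 ⇒ p=8, q=1
i=2: a=2 ⇒ p=23, q=3
i=3: a=1 ⇒ p=31, q=4
(x₁, y₁) = (31, 4);  31² − 60·4² = 1 ✓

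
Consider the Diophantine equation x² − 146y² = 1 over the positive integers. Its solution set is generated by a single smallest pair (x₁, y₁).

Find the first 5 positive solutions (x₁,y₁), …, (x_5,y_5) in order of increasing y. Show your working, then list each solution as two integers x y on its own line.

145 12
42049 3480
12194065 1009188
3536236801 292661040
1025496478225 84870692412

[12; 12,24] for √146; ℓ=2 ⇒ convergent index 1
k=0  a_k=12  p_k/q_k = 12/1
k=1  a_k=12  p_k/q_k = 145/12
(x₁, y₁) = (145, 12);  145² − 146·12² = 1 ✓
(145+12√146)^2 = 42049 + 3480√146
(145+12√146)^3 = 12194065 + 1009188√146
(145+12√146)^4 = 3536236801 + 292661040√146
(145+12√146)^5 = 1025496478225 + 84870692412√146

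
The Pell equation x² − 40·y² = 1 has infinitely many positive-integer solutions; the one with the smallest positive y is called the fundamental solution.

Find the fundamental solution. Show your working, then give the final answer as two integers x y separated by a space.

19 3

d=40: √d = [6; 3,12] (ℓ=2, even), read p_1/q_1
step 0: (6, 1)  from 6·(1,0) + (0,1)
step 1: (19, 3)  from 3·(6,1) + (1,0)
→ (19, 3).  Check: 19²=361, 40·3²=360, difference 1.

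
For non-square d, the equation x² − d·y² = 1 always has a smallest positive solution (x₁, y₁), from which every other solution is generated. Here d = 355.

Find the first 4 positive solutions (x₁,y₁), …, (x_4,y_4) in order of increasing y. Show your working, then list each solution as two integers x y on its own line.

954809 50676
1823320452961 96771801768
3481845556741524089 184797174548553948
6648994948371812427335041 352892010866963721270096

√355 = [18; 1,5,3,3,1,6,1,3,3,5,1,36, …], period ℓ=12 (even) → k=11
step 0: (18, 1)  from 18·(1,0) + (0,1)
…
step 4: (1187, 63)  from 3·(358,19) + (113,6)
…
step 6: (10457, 555)  from 6·(1545,82) + (1187,63)
…
step 9: (151391, 8035)  from 3·(46463,2466) + (12002,637)
step 10: (803418, 42641)  from 5·(151391,8035) + (46463,2466)
step 11: (954809, 50676)  from 1·(803418,42641) + (151391,8035)
fundamental: x₁=954809, y₁=50676  (since 911660226481 − 355·2568056976 = 1)
k=2:  x_2 = 954809·954809+355·50676·50676 = 1823320452961,  y_2 = 954809·50676+50676·954809 = 96771801768
k=3:  x_3 = 954809·1823320452961+355·50676·96771801768 = 3481845556741524089,  y_3 = 954809·96771801768+50676·1823320452961 = 184797174548553948
k=4:  x_4 = 954809·3481845556741524089+355·50676·184797174548553948 = 6648994948371812427335041,  y_4 = 954809·184797174548553948+50676·3481845556741524089 = 352892010866963721270096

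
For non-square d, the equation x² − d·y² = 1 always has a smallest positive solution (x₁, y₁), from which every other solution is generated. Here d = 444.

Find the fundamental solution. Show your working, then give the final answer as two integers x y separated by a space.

295 14

[21; 14,42] for √444; ℓ=2 ⇒ convergent index 1
k=0  a_k=21  p_k/q_k = 21/1
k=1  a_k=14  p_k/q_k = 295/14
(x₁, y₁) = (295, 14);  295² − 444·14² = 1 ✓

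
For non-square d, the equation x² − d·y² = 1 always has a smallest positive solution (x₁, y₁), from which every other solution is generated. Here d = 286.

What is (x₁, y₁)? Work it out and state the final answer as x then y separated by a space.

561835 33222

√286 → a₀=16, period (1,10,3,3,2,3,3,10,1,32); ℓ=10 even so k=9
k=0  a_k=16  p_k/q_k = 16/1
k=1  a_k=1  p_k/q_k = 17/1
…
k=4  a_k=3  p_k/q_k = 1911/113
…
k=8  a_k=10  p_k/q_k = 512132/30283
k=9  a_k=1  p_k/q_k = 561835/33222
→ (561835, 33222).  Check: 561835²=315658567225, 286·33222²=315658567224, difference 1.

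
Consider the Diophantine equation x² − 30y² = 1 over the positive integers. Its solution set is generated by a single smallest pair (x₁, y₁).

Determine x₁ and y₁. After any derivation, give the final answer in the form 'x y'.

[5; 2,10] for √30; ℓ=2 ⇒ convergent index 1
a_0=5:  p_0=5·1+0=5,  q_0=5·0+1=1
a_1=2:  p_1=2·5+1=11,  q_1=2·1+0=2
(x₁, y₁) = (11, 2);  11² − 30·2² = 1 ✓

11 2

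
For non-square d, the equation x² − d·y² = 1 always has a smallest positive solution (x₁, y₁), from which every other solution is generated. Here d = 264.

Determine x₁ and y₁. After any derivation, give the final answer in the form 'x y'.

65 4

d=264: √d = [16; 4,32] (ℓ=2, even), read p_1/q_1
a_0=16:  p_0=16·1+0=16,  q_0=16·0+1=1
a_1=4:  p_1=4·16+1=65,  q_1=4·1+0=4
(x₁, y₁) = (65, 4);  65² − 264·4² = 1 ✓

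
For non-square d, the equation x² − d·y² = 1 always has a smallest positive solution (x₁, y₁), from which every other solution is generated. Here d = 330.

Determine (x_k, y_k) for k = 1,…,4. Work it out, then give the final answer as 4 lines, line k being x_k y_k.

d=330: √d = [18; 6,36] (ℓ=2, even), read p_1/q_1
step 0: (18, 1)  from 18·(1,0) + (0,1)
step 1: (109, 6)  from 6·(18,1) + (1,0)
(x₁, y₁) = (109, 6);  109² − 330·6² = 1 ✓
k=2:  x_2 = 109·109+330·6·6 = 23761,  y_2 = 109·6+6·109 = 1308
k=3:  x_3 = 109·23761+330·6·1308 = 5179789,  y_3 = 109·1308+6·23761 = 285138
k=4:  x_4 = 109·5179789+330·6·285138 = 1129170241,  y_4 = 109·285138+6·5179789 = 62158776

109 6
23761 1308
5179789 285138
1129170241 62158776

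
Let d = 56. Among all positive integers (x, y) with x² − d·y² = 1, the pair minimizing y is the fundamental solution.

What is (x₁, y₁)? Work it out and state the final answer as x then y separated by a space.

[7; 2,14] for √56; ℓ=2 ⇒ convergent index 1
step 0: (7, 1)  from 7·(1,0) + (0,1)
step 1: (15, 2)  from 2·(7,1) + (1,0)
(x₁, y₁) = (15, 2);  15² − 56·2² = 1 ✓

15 2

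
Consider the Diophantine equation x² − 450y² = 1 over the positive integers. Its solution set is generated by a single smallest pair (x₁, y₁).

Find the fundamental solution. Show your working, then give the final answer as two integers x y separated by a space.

√450 = [21; 4,1,2,4,2,1,4,42, …], period ℓ=8 (even) → k=7
i=0: a=21 ⇒ p=21, q=1
…
i=3: a=2 ⇒ p=297, q=14
…
i=5: a=2 ⇒ p=2885, q=136
i=6: a=1 ⇒ p=4179, q=197
i=7: a=4 ⇒ p=19601, q=924
→ (19601, 924).  Check: 19601²=384199201, 450·924²=384199200, difference 1.

19601 924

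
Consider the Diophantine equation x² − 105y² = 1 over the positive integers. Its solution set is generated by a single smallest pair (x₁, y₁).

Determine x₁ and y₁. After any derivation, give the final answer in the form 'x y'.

41 4

[10; 4,20] for √105; ℓ=2 ⇒ convergent index 1
step 0: (10, 1)  from 10·(1,0) + (0,1)
step 1: (41, 4)  from 4·(10,1) + (1,0)
(x₁, y₁) = (41, 4);  41² − 105·4² = 1 ✓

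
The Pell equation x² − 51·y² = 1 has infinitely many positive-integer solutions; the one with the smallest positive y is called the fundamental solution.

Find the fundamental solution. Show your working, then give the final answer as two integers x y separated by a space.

√51 → a₀=7, period (7,14); ℓ=2 even so k=1
step 0: (7, 1)  from 7·(1,0) + (0,1)
step 1: (50, 7)  from 7·(7,1) + (1,0)
fundamental: x₁=50, y₁=7  (since 2500 − 51·49 = 1)

50 7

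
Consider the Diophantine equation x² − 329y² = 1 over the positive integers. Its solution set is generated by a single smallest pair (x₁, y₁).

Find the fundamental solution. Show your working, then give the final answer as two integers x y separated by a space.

[18; 7,4,2,1,1,4,1,1,2,4,7,36] for √329; ℓ=12 ⇒ convergent index 11
step 0: (18, 1)  from 18·(1,0) + (0,1)
step 1: (127, 7)  from 7·(18,1) + (1,0)
…
step 4: (1705, 94)  from 1·(1179,65) + (526,29)
…
step 6: (13241, 730)  from 4·(2884,159) + (1705,94)
…
step 10: (328794, 18127)  from 4·(74857,4127) + (29366,1619)
step 11: (2376415, 131016)  from 7·(328794,18127) + (74857,4127)
(x₁, y₁) = (2376415, 131016);  2376415² − 329·131016² = 1 ✓

2376415 131016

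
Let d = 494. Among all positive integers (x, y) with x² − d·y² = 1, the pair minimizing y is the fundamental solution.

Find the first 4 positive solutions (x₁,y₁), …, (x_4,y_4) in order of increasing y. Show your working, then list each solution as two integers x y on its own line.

73035 3286
10668222449 479986020
1558307253052395 70111557938114
227621940442695115201 10241195267540325960

d=494: √d = [22; 4,2,2,1,2,1,2,2,4,44] (ℓ=10, even), read p_9/q_9
step 0: (22, 1)  from 22·(1,0) + (0,1)
step 1: (89, 4)  from 4·(22,1) + (1,0)
step 2: (200, 9)  from 2·(89,4) + (22,1)
…
step 5: (1867, 84)  from 2·(689,31) + (489,22)
step 6: (2556, 115)  from 1·(1867,84) + (689,31)
step 7: (6979, 314)  from 2·(2556,115) + (1867,84)
step 8: (16514, 743)  from 2·(6979,314) + (2556,115)
step 9: (73035, 3286)  from 4·(16514,743) + (6979,314)
→ (73035, 3286).  Check: 73035²=5334111225, 494·3286²=5334111224, difference 1.
n=2: (73035,3286)∘(73035,3286) = (73035·73035+494·3286·3286, 73035·3286+3286·73035) = (10668222449,479986020)
n=3: (10668222449,479986020)∘(73035,3286) = (73035·10668222449+494·3286·479986020, 73035·479986020+3286·10668222449) = (1558307253052395,70111557938114)
n=4: (1558307253052395,70111557938114)∘(73035,3286) = (73035·1558307253052395+494·3286·70111557938114, 73035·70111557938114+3286·1558307253052395) = (227621940442695115201,10241195267540325960)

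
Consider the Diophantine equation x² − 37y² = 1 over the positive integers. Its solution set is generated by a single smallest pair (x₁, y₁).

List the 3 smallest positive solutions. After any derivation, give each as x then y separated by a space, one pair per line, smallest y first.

73 12
10657 1752
1555849 255780

√37 = [6; 12, …], period ℓ=1 (odd) → k=1
step 0: (6, 1)  from 6·(1,0) + (0,1)
step 1: (73, 12)  from 12·(6,1) + (1,0)
(x₁, y₁) = (73, 12);  73² − 37·12² = 1 ✓
(73+12√37)^2 = 10657 + 1752√37
(73+12√37)^3 = 1555849 + 255780√37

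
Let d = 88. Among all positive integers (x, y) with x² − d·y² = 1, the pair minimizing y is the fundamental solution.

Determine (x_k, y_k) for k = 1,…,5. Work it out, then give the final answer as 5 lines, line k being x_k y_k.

√88 = [9; 2,1,1,1,2,18, …], period ℓ=6 (even) → k=5
a_0=9:  p_0=9·1+0=9,  q_0=9·0+1=1
a_1=2:  p_1=2·9+1=19,  q_1=2·1+0=2
a_2=1:  p_2=1·19+9=28,  q_2=1·2+1=3
a_3=1:  p_3=1·28+19=47,  q_3=1·3+2=5
a_4=1:  p_4=1·47+28=75,  q_4=1·5+3=8
a_5=2:  p_5=2·75+47=197,  q_5=2·8+5=21
fundamental: x₁=197, y₁=21  (since 38809 − 88·441 = 1)
n=2: (197,21)∘(197,21) = (197·197+88·21·21, 197·21+21·197) = (77617,8274)
n=3: (77617,8274)∘(197,21) = (197·77617+88·21·8274, 197·8274+21·77617) = (30580901,3259935)
n=4: (30580901,3259935)∘(197,21) = (197·30580901+88·21·3259935, 197·3259935+21·30580901) = (12048797377,1284406116)
n=5: (12048797377,1284406116)∘(197,21) = (197·12048797377+88·21·1284406116, 197·1284406116+21·12048797377) = (4747195585637,506052749769)

197 21
77617 8274
30580901 3259935
12048797377 1284406116
4747195585637 506052749769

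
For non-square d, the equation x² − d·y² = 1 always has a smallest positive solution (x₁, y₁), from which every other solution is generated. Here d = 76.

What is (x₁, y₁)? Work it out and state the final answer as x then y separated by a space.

57799 6630

[8; 1,2,1,1,5,4,5,1,1,2,1,16] for √76; ℓ=12 ⇒ convergent index 11
i=0: a=8 ⇒ p=8, q=1
i=1: a=1 ⇒ p=9, q=1
i=2: a=2 ⇒ p=26, q=3
i=3: a=1 ⇒ p=35, q=4
i=4: a=1 ⇒ p=61, q=7
…
i=6: a=4 ⇒ p=1421, q=163
i=7: a=5 ⇒ p=7445, q=854
i=8: a=1 ⇒ p=8866, q=1017
…
i=10: a=2 ⇒ p=41488, q=4759
i=11: a=1 ⇒ p=57799, q=6630
→ (57799, 6630).  Check: 57799²=3340724401, 76·6630²=3340724400, difference 1.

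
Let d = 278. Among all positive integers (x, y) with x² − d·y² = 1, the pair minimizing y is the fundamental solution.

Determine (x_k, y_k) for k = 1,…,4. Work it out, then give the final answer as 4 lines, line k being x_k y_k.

√278 → a₀=16, period (1,2,16,2,1,32); ℓ=6 even so k=5
step 0: (16, 1)  from 16·(1,0) + (0,1)
step 1: (17, 1)  from 1·(16,1) + (1,0)
step 2: (50, 3)  from 2·(17,1) + (16,1)
step 3: (817, 49)  from 16·(50,3) + (17,1)
step 4: (1684, 101)  from 2·(817,49) + (50,3)
step 5: (2501, 150)  from 1·(1684,101) + (817,49)
(x₁, y₁) = (2501, 150);  2501² − 278·150² = 1 ✓
k=2:  x_2 = 2501·2501+278·150·150 = 12510001,  y_2 = 2501·150+150·2501 = 750300
k=3:  x_3 = 2501·12510001+278·150·750300 = 62575022501,  y_3 = 2501·750300+150·12510001 = 3753000450
k=4:  x_4 = 2501·62575022501+278·150·3753000450 = 313000250040001,  y_4 = 2501·3753000450+150·62575022501 = 18772507500600

2501 150
12510001 750300
62575022501 3753000450
313000250040001 18772507500600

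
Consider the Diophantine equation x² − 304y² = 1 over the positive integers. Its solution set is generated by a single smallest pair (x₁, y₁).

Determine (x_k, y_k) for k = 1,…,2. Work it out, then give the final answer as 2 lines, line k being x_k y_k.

d=304: √d = [17; 2,3,2,1,1,1,1,1,2,3,2,34] (ℓ=12, even), read p_11/q_11
a_0=17:  p_0=17·1+0=17,  q_0=17·0+1=1
…
a_2=3:  p_2=3·35+17=122,  q_2=3·2+1=7
a_3=2:  p_3=2·122+35=279,  q_3=2·7+2=16
…
a_5=1:  p_5=1·401+279=680,  q_5=1·23+16=39
a_6=1:  p_6=1·680+401=1081,  q_6=1·39+23=62
…
a_9=2:  p_9=2·2842+1761=7445,  q_9=2·163+101=427
a_10=3:  p_10=3·7445+2842=25177,  q_10=3·427+163=1444
a_11=2:  p_11=2·25177+7445=57799,  q_11=2·1444+427=3315
fundamental: x₁=57799, y₁=3315  (since 3340724401 − 304·10989225 = 1)
(57799+3315√304)^2 = 6681448801 + 383207370√304

57799 3315
6681448801 383207370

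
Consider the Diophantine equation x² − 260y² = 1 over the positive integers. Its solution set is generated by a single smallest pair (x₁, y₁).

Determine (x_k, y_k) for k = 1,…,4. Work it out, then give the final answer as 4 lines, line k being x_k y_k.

√260 = [16; 8,32, …], period ℓ=2 (even) → k=1
a_0=16:  p_0=16·1+0=16,  q_0=16·0+1=1
a_1=8:  p_1=8·16+1=129,  q_1=8·1+0=8
→ (129, 8).  Check: 129²=16641, 260·8²=16640, difference 1.
(x_2, y_2) = (129·129 + 260·8·8, 129·8 + 8·129) = (33281, 2064)
(x_3, y_3) = (129·33281 + 260·8·2064, 129·2064 + 8·33281) = (8586369, 532504)
(x_4, y_4) = (129·8586369 + 260·8·532504, 129·532504 + 8·8586369) = (2215249921, 137383968)

129 8
33281 2064
8586369 532504
2215249921 137383968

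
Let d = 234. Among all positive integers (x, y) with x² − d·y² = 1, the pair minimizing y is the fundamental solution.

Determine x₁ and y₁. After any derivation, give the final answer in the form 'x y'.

5201 340

√234 → a₀=15, period (3,2,1,2,1,2,3,30); ℓ=8 even so k=7
k=0  a_k=15  p_k/q_k = 15/1
k=1  a_k=3  p_k/q_k = 46/3
k=2  a_k=2  p_k/q_k = 107/7
k=3  a_k=1  p_k/q_k = 153/10
…
k=5  a_k=1  p_k/q_k = 566/37
k=6  a_k=2  p_k/q_k = 1545/101
k=7  a_k=3  p_k/q_k = 5201/340
→ (5201, 340).  Check: 5201²=27050401, 234·340²=27050400, difference 1.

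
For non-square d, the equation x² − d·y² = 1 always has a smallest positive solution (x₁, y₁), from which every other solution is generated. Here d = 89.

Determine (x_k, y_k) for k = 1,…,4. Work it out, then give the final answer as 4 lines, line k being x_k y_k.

d=89: √d = [9; 2,3,3,2,18] (ℓ=5, odd), read p_9/q_9
k=0  a_k=9  p_k/q_k = 9/1
…
k=2  a_k=3  p_k/q_k = 66/7
k=3  a_k=3  p_k/q_k = 217/23
k=4  a_k=2  p_k/q_k = 500/53
…
k=7  a_k=3  p_k/q_k = 66019/6998
k=8  a_k=3  p_k/q_k = 216991/23001
k=9  a_k=2  p_k/q_k = 500001/53000
→ (500001, 53000).  Check: 500001²=250001000001, 89·53000²=250001000000, difference 1.
(500001+53000√89)^2 = 500002000001 + 53000106000√89
(500001+53000√89)^3 = 500003000004500001 + 53000212000159000√89
(500001+53000√89)^4 = 500004000010000008000001 + 53000318000530000212000√89

500001 53000
500002000001 53000106000
500003000004500001 53000212000159000
500004000010000008000001 53000318000530000212000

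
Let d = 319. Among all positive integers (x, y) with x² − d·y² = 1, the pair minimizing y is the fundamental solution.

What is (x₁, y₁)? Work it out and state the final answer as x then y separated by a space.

12901780 722361

√319 = [17; 1,6,5,1,4,…,6,1,34, …], period ℓ=14 (even) → k=13
step 0: (17, 1)  from 17·(1,0) + (0,1)
…
step 2: (125, 7)  from 6·(18,1) + (17,1)
…
step 4: (768, 43)  from 1·(643,36) + (125,7)
step 5: (3715, 208)  from 4·(768,43) + (643,36)
step 6: (11913, 667)  from 3·(3715,208) + (768,43)
step 7: (15628, 875)  from 1·(11913,667) + (3715,208)
step 8: (58797, 3292)  from 3·(15628,875) + (11913,667)
…
step 12: (11102899, 621643)  from 6·(1798881,100718) + (309613,17335)
step 13: (12901780, 722361)  from 1·(11102899,621643) + (1798881,100718)
(x₁, y₁) = (12901780, 722361);  12901780² − 319·722361² = 1 ✓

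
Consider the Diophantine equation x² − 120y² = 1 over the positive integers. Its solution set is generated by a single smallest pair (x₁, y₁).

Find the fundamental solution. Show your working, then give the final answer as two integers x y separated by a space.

d=120: √d = [10; 1,20] (ℓ=2, even), read p_1/q_1
step 0: (10, 1)  from 10·(1,0) + (0,1)
step 1: (11, 1)  from 1·(10,1) + (1,0)
(x₁, y₁) = (11, 1);  11² − 120·1² = 1 ✓

11 1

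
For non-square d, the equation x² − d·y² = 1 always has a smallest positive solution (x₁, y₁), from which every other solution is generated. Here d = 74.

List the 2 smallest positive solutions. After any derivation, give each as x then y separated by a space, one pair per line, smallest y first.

3699 430
27365201 3181140

d=74: √d = [8; 1,1,1,1,16] (ℓ=5, odd), read p_9/q_9
k=0  a_k=8  p_k/q_k = 8/1
k=1  a_k=1  p_k/q_k = 9/1
…
k=3  a_k=1  p_k/q_k = 26/3
…
k=5  a_k=16  p_k/q_k = 714/83
…
k=8  a_k=1  p_k/q_k = 2228/259
k=9  a_k=1  p_k/q_k = 3699/430
→ (3699, 430).  Check: 3699²=13682601, 74·430²=13682600, difference 1.
n=2: (3699,430)∘(3699,430) = (3699·3699+74·430·430, 3699·430+430·3699) = (27365201,3181140)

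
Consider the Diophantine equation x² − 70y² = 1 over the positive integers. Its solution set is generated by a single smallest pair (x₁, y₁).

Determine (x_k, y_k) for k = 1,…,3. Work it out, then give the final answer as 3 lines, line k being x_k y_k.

251 30
126001 15060
63252251 7560090

√70 = [8; 2,1,2,1,2,16, …], period ℓ=6 (even) → k=5
i=0: a=8 ⇒ p=8, q=1
i=1: a=2 ⇒ p=17, q=2
i=2: a=1 ⇒ p=25, q=3
i=3: a=2 ⇒ p=67, q=8
i=4: a=1 ⇒ p=92, q=11
i=5: a=2 ⇒ p=251, q=30
→ (251, 30).  Check: 251²=63001, 70·30²=63000, difference 1.
n=2: (251,30)∘(251,30) = (251·251+70·30·30, 251·30+30·251) = (126001,15060)
n=3: (126001,15060)∘(251,30) = (251·126001+70·30·15060, 251·15060+30·126001) = (63252251,7560090)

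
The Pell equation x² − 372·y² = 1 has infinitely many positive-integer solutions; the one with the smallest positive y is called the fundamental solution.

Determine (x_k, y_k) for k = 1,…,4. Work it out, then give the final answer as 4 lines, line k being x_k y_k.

√372 = [19; 3,2,12,2,3,38, …], period ℓ=6 (even) → k=5
i=0: a=19 ⇒ p=19, q=1
…
i=4: a=2 ⇒ p=3491, q=181
i=5: a=3 ⇒ p=12151, q=630
fundamental: x₁=12151, y₁=630  (since 147646801 − 372·396900 = 1)
n=2: (12151,630)∘(12151,630) = (12151·12151+372·630·630, 12151·630+630·12151) = (295293601,15310260)
n=3: (295293601,15310260)∘(12151,630) = (12151·295293601+372·630·15310260, 12151·15310260+630·295293601) = (7176225079351,372069937890)
n=4: (7176225079351,372069937890)∘(12151,630) = (12151·7176225079351+372·630·372069937890, 12151·372069937890+630·7176225079351) = (174396621583094401,9042043615292520)

12151 630
295293601 15310260
7176225079351 372069937890
174396621583094401 9042043615292520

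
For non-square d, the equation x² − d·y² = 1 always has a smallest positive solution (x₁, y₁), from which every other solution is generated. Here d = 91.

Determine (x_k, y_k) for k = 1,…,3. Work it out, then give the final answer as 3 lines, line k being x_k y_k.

d=91: √d = [9; 1,1,5,1,5,1,1,18] (ℓ=8, even), read p_7/q_7
i=0: a=9 ⇒ p=9, q=1
i=1: a=1 ⇒ p=10, q=1
i=2: a=1 ⇒ p=19, q=2
i=3: a=5 ⇒ p=105, q=11
i=4: a=1 ⇒ p=124, q=13
…
i=6: a=1 ⇒ p=849, q=89
i=7: a=1 ⇒ p=1574, q=165
(x₁, y₁) = (1574, 165);  1574² − 91·165² = 1 ✓
(x_2, y_2) = (1574·1574 + 91·165·165, 1574·165 + 165·1574) = (4954951, 519420)
(x_3, y_3) = (1574·4954951 + 91·165·519420, 1574·519420 + 165·4954951) = (15598184174, 1635133995)

1574 165
4954951 519420
15598184174 1635133995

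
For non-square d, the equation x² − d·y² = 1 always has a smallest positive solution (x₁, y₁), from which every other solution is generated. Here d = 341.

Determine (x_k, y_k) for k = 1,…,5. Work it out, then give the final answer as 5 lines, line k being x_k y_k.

[18; 2,6,1,8,2,…,6,2,36] for √341; ℓ=14 ⇒ convergent index 13
a_0=18:  p_0=18·1+0=18,  q_0=18·0+1=1
…
a_4=8:  p_4=8·277+240=2456,  q_4=8·15+13=133
…
a_7=2:  p_7=2·7645+5189=20479,  q_7=2·414+281=1109
…
a_12=6:  p_12=6·718667+641940=4953942,  q_12=6·38918+34763=268271
a_13=2:  p_13=2·4953942+718667=10626551,  q_13=2·268271+38918=575460
(x₁, y₁) = (10626551, 575460);  10626551² − 341·575460² = 1 ✓
(x_2, y_2) = (10626551·10626551 + 341·575460·575460, 10626551·575460 + 575460·10626551) = (225847172311201, 12230310076920)
(x_3, y_3) = (10626551·225847172311201 + 341·575460·12230310076920, 10626551·12230310076920 + 575460·225847172311201) = (4799952989541519968951, 259932027556408030380)
(x_4, y_4) = (10626551·4799952989541519968951 + 341·575460·259932027556408030380, 10626551·259932027556408030380 + 575460·4799952989541519968951) = (102013890481930631287980124801, 5524361894723138392975161840)
(x_5, y_5) = (10626551·102013890481930631287980124801 + 341·575460·5524361894723138392975161840, 10626551·5524361894723138392975161840 + 575460·102013890481930631287980124801) = (2168111619829296063734843424848413751, 117409826833463862093989641643997300)

10626551 575460
225847172311201 12230310076920
4799952989541519968951 259932027556408030380
102013890481930631287980124801 5524361894723138392975161840
2168111619829296063734843424848413751 117409826833463862093989641643997300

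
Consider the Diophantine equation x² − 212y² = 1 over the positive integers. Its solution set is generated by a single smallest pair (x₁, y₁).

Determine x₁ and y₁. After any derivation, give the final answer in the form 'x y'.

√212 = [14; 1,1,3,1,1,…,1,1,28, …], period ℓ=14 (even) → k=13
i=0: a=14 ⇒ p=14, q=1
i=1: a=1 ⇒ p=15, q=1
i=2: a=1 ⇒ p=29, q=2
…
i=12: a=1 ⇒ p=37114, q=2549
i=13: a=1 ⇒ p=66249, q=4550
→ (66249, 4550).  Check: 66249²=4388930001, 212·4550²=4388930000, difference 1.

66249 4550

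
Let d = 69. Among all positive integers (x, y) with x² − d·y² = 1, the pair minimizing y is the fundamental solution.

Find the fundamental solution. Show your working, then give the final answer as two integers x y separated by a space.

7775 936

[8; 3,3,1,4,1,3,3,16] for √69; ℓ=8 ⇒ convergent index 7
k=0  a_k=8  p_k/q_k = 8/1
…
k=2  a_k=3  p_k/q_k = 83/10
k=3  a_k=1  p_k/q_k = 108/13
k=4  a_k=4  p_k/q_k = 515/62
k=5  a_k=1  p_k/q_k = 623/75
k=6  a_k=3  p_k/q_k = 2384/287
k=7  a_k=3  p_k/q_k = 7775/936
(x₁, y₁) = (7775, 936);  7775² − 69·936² = 1 ✓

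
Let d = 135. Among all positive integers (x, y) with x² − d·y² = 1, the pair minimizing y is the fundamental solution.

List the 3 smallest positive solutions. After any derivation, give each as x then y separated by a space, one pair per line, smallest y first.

√135 = [11; 1,1,1,1,1,1,1,22, …], period ℓ=8 (even) → k=7
i=0: a=11 ⇒ p=11, q=1
…
i=3: a=1 ⇒ p=35, q=3
…
i=6: a=1 ⇒ p=151, q=13
i=7: a=1 ⇒ p=244, q=21
→ (244, 21).  Check: 244²=59536, 135·21²=59535, difference 1.
(x_2, y_2) = (244·244 + 135·21·21, 244·21 + 21·244) = (119071, 10248)
(x_3, y_3) = (244·119071 + 135·21·10248, 244·10248 + 21·119071) = (58106404, 5001003)

244 21
119071 10248
58106404 5001003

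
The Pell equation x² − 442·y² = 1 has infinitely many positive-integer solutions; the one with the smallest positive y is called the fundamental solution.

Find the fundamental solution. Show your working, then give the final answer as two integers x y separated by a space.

√442 → a₀=21, period (42); ℓ=1 odd so k=1
i=0: a=21 ⇒ p=21, q=1
i=1: a=42 ⇒ p=883, q=42
fundamental: x₁=883, y₁=42  (since 779689 − 442·1764 = 1)

883 42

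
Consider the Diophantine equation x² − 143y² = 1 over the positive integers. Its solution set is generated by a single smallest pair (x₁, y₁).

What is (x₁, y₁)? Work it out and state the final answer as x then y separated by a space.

√143 = [11; 1,22, …], period ℓ=2 (even) → k=1
k=0  a_k=11  p_k/q_k = 11/1
k=1  a_k=1  p_k/q_k = 12/1
fundamental: x₁=12, y₁=1  (since 144 − 143·1 = 1)

12 1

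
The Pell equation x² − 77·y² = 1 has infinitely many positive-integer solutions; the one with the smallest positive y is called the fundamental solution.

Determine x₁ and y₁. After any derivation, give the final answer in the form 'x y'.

d=77: √d = [8; 1,3,2,3,1,16] (ℓ=6, even), read p_5/q_5
i=0: a=8 ⇒ p=8, q=1
…
i=2: a=3 ⇒ p=35, q=4
…
i=4: a=3 ⇒ p=272, q=31
i=5: a=1 ⇒ p=351, q=40
fundamental: x₁=351, y₁=40  (since 123201 − 77·1600 = 1)

351 40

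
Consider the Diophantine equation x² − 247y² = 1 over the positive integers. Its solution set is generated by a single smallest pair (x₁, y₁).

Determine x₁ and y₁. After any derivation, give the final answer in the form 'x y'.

√247 → a₀=15, period (1,2,1,1,9,1,9,1,1,2,1,30); ℓ=12 even so k=11
a_0=15:  p_0=15·1+0=15,  q_0=15·0+1=1
a_1=1:  p_1=1·15+1=16,  q_1=1·1+0=1
a_2=2:  p_2=2·16+15=47,  q_2=2·1+1=3
…
a_5=9:  p_5=9·110+63=1053,  q_5=9·7+4=67
a_6=1:  p_6=1·1053+110=1163,  q_6=1·67+7=74
…
a_8=1:  p_8=1·11520+1163=12683,  q_8=1·733+74=807
…
a_10=2:  p_10=2·24203+12683=61089,  q_10=2·1540+807=3887
a_11=1:  p_11=1·61089+24203=85292,  q_11=1·3887+1540=5427
(x₁, y₁) = (85292, 5427);  85292² − 247·5427² = 1 ✓

85292 5427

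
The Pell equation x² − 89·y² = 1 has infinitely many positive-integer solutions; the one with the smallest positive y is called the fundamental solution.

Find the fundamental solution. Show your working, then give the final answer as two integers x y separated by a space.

√89 → a₀=9, period (2,3,3,2,18); ℓ=5 odd so k=9
a_0=9:  p_0=9·1+0=9,  q_0=9·0+1=1
a_1=2:  p_1=2·9+1=19,  q_1=2·1+0=2
a_2=3:  p_2=3·19+9=66,  q_2=3·2+1=7
…
a_5=18:  p_5=18·500+217=9217,  q_5=18·53+23=977
a_6=2:  p_6=2·9217+500=18934,  q_6=2·977+53=2007
…
a_8=3:  p_8=3·66019+18934=216991,  q_8=3·6998+2007=23001
a_9=2:  p_9=2·216991+66019=500001,  q_9=2·23001+6998=53000
fundamental: x₁=500001, y₁=53000  (since 250001000001 − 89·2809000000 = 1)

500001 53000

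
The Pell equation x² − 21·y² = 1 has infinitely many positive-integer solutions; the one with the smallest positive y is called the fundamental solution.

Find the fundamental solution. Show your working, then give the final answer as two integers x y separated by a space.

55 12

√21 = [4; 1,1,2,1,1,8, …], period ℓ=6 (even) → k=5
step 0: (4, 1)  from 4·(1,0) + (0,1)
step 1: (5, 1)  from 1·(4,1) + (1,0)
…
step 3: (23, 5)  from 2·(9,2) + (5,1)
step 4: (32, 7)  from 1·(23,5) + (9,2)
step 5: (55, 12)  from 1·(32,7) + (23,5)
fundamental: x₁=55, y₁=12  (since 3025 − 21·144 = 1)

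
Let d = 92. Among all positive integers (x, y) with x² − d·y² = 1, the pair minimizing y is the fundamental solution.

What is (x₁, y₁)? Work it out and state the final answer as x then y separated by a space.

1151 120

√92 → a₀=9, period (1,1,2,4,2,1,1,18); ℓ=8 even so k=7
a_0=9:  p_0=9·1+0=9,  q_0=9·0+1=1
…
a_3=2:  p_3=2·19+10=48,  q_3=2·2+1=5
a_4=4:  p_4=4·48+19=211,  q_4=4·5+2=22
…
a_6=1:  p_6=1·470+211=681,  q_6=1·49+22=71
a_7=1:  p_7=1·681+470=1151,  q_7=1·71+49=120
→ (1151, 120).  Check: 1151²=1324801, 92·120²=1324800, difference 1.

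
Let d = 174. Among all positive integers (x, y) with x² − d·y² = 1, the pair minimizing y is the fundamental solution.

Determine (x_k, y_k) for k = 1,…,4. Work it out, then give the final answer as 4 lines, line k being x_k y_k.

[13; 5,4,5,26] for √174; ℓ=4 ⇒ convergent index 3
step 0: (13, 1)  from 13·(1,0) + (0,1)
…
step 2: (277, 21)  from 4·(66,5) + (13,1)
step 3: (1451, 110)  from 5·(277,21) + (66,5)
fundamental: x₁=1451, y₁=110  (since 2105401 − 174·12100 = 1)
(x_2, y_2) = (1451·1451 + 174·110·110, 1451·110 + 110·1451) = (4210801, 319220)
(x_3, y_3) = (1451·4210801 + 174·110·319220, 1451·319220 + 110·4210801) = (12219743051, 926376330)
(x_4, y_4) = (1451·12219743051 + 174·110·926376330, 1451·926376330 + 110·12219743051) = (35461690123201, 2688343790440)

1451 110
4210801 319220
12219743051 926376330
35461690123201 2688343790440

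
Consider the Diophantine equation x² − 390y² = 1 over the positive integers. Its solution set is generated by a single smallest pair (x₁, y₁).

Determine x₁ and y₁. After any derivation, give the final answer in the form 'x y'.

79 4

d=390: √d = [19; 1,2,1,38] (ℓ=4, even), read p_3/q_3
i=0: a=19 ⇒ p=19, q=1
…
i=2: a=2 ⇒ p=59, q=3
i=3: a=1 ⇒ p=79, q=4
(x₁, y₁) = (79, 4);  79² − 390·4² = 1 ✓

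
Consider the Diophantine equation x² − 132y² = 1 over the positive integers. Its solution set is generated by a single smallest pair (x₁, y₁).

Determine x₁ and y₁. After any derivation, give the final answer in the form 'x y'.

d=132: √d = [11; 2,22] (ℓ=2, even), read p_1/q_1
i=0: a=11 ⇒ p=11, q=1
i=1: a=2 ⇒ p=23, q=2
(x₁, y₁) = (23, 2);  23² − 132·2² = 1 ✓

23 2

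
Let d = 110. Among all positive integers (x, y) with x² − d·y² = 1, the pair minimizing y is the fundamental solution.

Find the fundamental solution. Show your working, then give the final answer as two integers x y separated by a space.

21 2

[10; 2,20] for √110; ℓ=2 ⇒ convergent index 1
step 0: (10, 1)  from 10·(1,0) + (0,1)
step 1: (21, 2)  from 2·(10,1) + (1,0)
(x₁, y₁) = (21, 2);  21² − 110·2² = 1 ✓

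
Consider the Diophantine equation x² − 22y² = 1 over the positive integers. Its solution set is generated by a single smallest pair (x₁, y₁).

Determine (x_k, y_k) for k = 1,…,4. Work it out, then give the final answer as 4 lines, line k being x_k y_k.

√22 = [4; 1,2,4,2,1,8, …], period ℓ=6 (even) → k=5
step 0: (4, 1)  from 4·(1,0) + (0,1)
…
step 4: (136, 29)  from 2·(61,13) + (14,3)
step 5: (197, 42)  from 1·(136,29) + (61,13)
→ (197, 42).  Check: 197²=38809, 22·42²=38808, difference 1.
(x_2, y_2) = (197·197 + 22·42·42, 197·42 + 42·197) = (77617, 16548)
(x_3, y_3) = (197·77617 + 22·42·16548, 197·16548 + 42·77617) = (30580901, 6519870)
(x_4, y_4) = (197·30580901 + 22·42·6519870, 197·6519870 + 42·30580901) = (12048797377, 2568812232)

197 42
77617 16548
30580901 6519870
12048797377 2568812232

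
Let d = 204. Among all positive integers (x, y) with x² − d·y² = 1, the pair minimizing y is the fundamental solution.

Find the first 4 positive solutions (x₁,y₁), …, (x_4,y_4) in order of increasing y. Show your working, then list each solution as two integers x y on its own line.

4999 350
49980001 3499300
499700044999 34986001050
4996000999920001 349790034998600

[14; 3,1,1,6,1,1,3,28] for √204; ℓ=8 ⇒ convergent index 7
i=0: a=14 ⇒ p=14, q=1
…
i=2: a=1 ⇒ p=57, q=4
i=3: a=1 ⇒ p=100, q=7
i=4: a=6 ⇒ p=657, q=46
i=5: a=1 ⇒ p=757, q=53
i=6: a=1 ⇒ p=1414, q=99
i=7: a=3 ⇒ p=4999, q=350
fundamental: x₁=4999, y₁=350  (since 24990001 − 204·122500 = 1)
(4999+350√204)^2 = 49980001 + 3499300√204
(4999+350√204)^3 = 499700044999 + 34986001050√204
(4999+350√204)^4 = 4996000999920001 + 349790034998600√204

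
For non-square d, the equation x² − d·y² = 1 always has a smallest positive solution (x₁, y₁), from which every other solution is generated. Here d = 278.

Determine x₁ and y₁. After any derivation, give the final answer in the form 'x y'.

√278 → a₀=16, period (1,2,16,2,1,32); ℓ=6 even so k=5
step 0: (16, 1)  from 16·(1,0) + (0,1)
…
step 2: (50, 3)  from 2·(17,1) + (16,1)
step 3: (817, 49)  from 16·(50,3) + (17,1)
step 4: (1684, 101)  from 2·(817,49) + (50,3)
step 5: (2501, 150)  from 1·(1684,101) + (817,49)
(x₁, y₁) = (2501, 150);  2501² − 278·150² = 1 ✓

2501 150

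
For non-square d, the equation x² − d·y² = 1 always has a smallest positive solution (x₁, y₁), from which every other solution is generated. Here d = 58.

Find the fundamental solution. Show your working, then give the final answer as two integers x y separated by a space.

19603 2574

[7; 1,1,1,1,1,1,14] for √58; ℓ=7 ⇒ convergent index 13
i=0: a=7 ⇒ p=7, q=1
i=1: a=1 ⇒ p=8, q=1
i=2: a=1 ⇒ p=15, q=2
i=3: a=1 ⇒ p=23, q=3
i=4: a=1 ⇒ p=38, q=5
i=5: a=1 ⇒ p=61, q=8
i=6: a=1 ⇒ p=99, q=13
i=7: a=14 ⇒ p=1447, q=190
i=8: a=1 ⇒ p=1546, q=203
i=9: a=1 ⇒ p=2993, q=393
i=10: a=1 ⇒ p=4539, q=596
…
i=12: a=1 ⇒ p=12071, q=1585
i=13: a=1 ⇒ p=19603, q=2574
fundamental: x₁=19603, y₁=2574  (since 384277609 − 58·6625476 = 1)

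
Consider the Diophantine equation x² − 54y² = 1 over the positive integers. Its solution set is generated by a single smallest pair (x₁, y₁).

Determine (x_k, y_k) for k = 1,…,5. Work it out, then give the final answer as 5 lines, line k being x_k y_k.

√54 → a₀=7, period (2,1,6,1,2,14); ℓ=6 even so k=5
i=0: a=7 ⇒ p=7, q=1
i=1: a=2 ⇒ p=15, q=2
…
i=4: a=1 ⇒ p=169, q=23
i=5: a=2 ⇒ p=485, q=66
fundamental: x₁=485, y₁=66  (since 235225 − 54·4356 = 1)
k=2:  x_2 = 485·485+54·66·66 = 470449,  y_2 = 485·66+66·485 = 64020
k=3:  x_3 = 485·470449+54·66·64020 = 456335045,  y_3 = 485·64020+66·470449 = 62099334
k=4:  x_4 = 485·456335045+54·66·62099334 = 442644523201,  y_4 = 485·62099334+66·456335045 = 60236289960
k=5:  x_5 = 485·442644523201+54·66·60236289960 = 429364731169925,  y_5 = 485·60236289960+66·442644523201 = 58429139161866

485 66
470449 64020
456335045 62099334
442644523201 60236289960
429364731169925 58429139161866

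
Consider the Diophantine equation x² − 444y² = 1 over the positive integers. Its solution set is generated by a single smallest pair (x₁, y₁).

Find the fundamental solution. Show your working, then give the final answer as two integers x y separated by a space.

√444 → a₀=21, period (14,42); ℓ=2 even so k=1
a_0=21:  p_0=21·1+0=21,  q_0=21·0+1=1
a_1=14:  p_1=14·21+1=295,  q_1=14·1+0=14
(x₁, y₁) = (295, 14);  295² − 444·14² = 1 ✓

295 14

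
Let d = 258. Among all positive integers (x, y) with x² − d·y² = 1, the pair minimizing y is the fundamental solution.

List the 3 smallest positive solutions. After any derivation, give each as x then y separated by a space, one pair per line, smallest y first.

[16; 16,32] for √258; ℓ=2 ⇒ convergent index 1
step 0: (16, 1)  from 16·(1,0) + (0,1)
step 1: (257, 16)  from 16·(16,1) + (1,0)
(x₁, y₁) = (257, 16);  257² − 258·16² = 1 ✓
(x_2, y_2) = (257·257 + 258·16·16, 257·16 + 16·257) = (132097, 8224)
(x_3, y_3) = (257·132097 + 258·16·8224, 257·8224 + 16·132097) = (67897601, 4227120)

257 16
132097 8224
67897601 4227120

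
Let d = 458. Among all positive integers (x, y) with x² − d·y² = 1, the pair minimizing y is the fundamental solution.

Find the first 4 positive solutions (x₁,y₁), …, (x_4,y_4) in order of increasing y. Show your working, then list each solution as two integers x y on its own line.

22899 1070
1048728401 49003860
48029663286099 2244278779210
2199662518128033601 102783479481255720

√458 → a₀=21, period (2,2,42); ℓ=3 odd so k=5
step 0: (21, 1)  from 21·(1,0) + (0,1)
…
step 2: (107, 5)  from 2·(43,2) + (21,1)
step 3: (4537, 212)  from 42·(107,5) + (43,2)
step 4: (9181, 429)  from 2·(4537,212) + (107,5)
step 5: (22899, 1070)  from 2·(9181,429) + (4537,212)
(x₁, y₁) = (22899, 1070);  22899² − 458·1070² = 1 ✓
(x_2, y_2) = (22899·22899 + 458·1070·1070, 22899·1070 + 1070·22899) = (1048728401, 49003860)
(x_3, y_3) = (22899·1048728401 + 458·1070·49003860, 22899·49003860 + 1070·1048728401) = (48029663286099, 2244278779210)
(x_4, y_4) = (22899·48029663286099 + 458·1070·2244278779210, 22899·2244278779210 + 1070·48029663286099) = (2199662518128033601, 102783479481255720)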